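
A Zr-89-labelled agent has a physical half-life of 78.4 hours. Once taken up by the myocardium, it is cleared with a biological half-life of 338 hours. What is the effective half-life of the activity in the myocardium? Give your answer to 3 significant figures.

1/t_eff = 1/t_phys + 1/t_biol = 1/78.4 + 1/338 = 0.015714 per hour.
t_eff = 78.4 × 338 / (78.4 + 338) ≈ 63.639 hours.

63.6 hours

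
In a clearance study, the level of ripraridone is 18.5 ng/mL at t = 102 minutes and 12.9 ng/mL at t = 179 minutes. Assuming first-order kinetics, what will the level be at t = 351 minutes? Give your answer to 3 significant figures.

5.77 ng/mL

Over Δt = 179 − 102 = 77 minutes, the level fell by a factor of 18.5/12.9 ≈ 1.4341.
n = log₂(1.4341) ≈ 0.52015 half-lives, so t½ = 77/0.52015 ≈ 148.03 minutes.
From t = 179 to t = 351: 12.9 × (1/2)^((351−179)/148.03) ≈ 5.7653 ng/mL.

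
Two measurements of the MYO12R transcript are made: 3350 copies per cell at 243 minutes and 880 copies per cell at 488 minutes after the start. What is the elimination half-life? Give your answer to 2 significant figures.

130 minutes

Over Δt = 488 − 243 = 245 minutes, the level fell by a factor of 3350/880 ≈ 3.8068.
n = log₂(3.8068) ≈ 1.9286 half-lives, so t½ = 245/1.9286 ≈ 127.04 minutes.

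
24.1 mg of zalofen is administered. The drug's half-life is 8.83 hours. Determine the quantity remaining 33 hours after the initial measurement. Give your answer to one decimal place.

Number of half-lives: n = 33/8.83 ≈ 3.7373.
Remaining = 24.1 × (1/2)^3.7373 = 24.1 × 0.074985 ≈ 1.8071 mg.

1.8 mg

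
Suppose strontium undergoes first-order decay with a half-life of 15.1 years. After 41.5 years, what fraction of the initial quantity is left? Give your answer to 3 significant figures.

n = 41.5/15.1 ≈ 2.7483 half-lives.
Fraction remaining = (1/2)^2.7483 ≈ 0.14882.

0.149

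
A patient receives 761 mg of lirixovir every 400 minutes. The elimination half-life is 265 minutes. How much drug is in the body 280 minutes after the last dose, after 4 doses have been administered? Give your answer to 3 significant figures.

555 mg

The 4 doses were given 1480, 1080, 680, 280 minutes ago.
Total = 761·(1/2)^(1480/265) + 761·(1/2)^(1080/265) + 761·(1/2)^(680/265) + 761·(1/2)^(280/265)
      = 15.855 + 45.138 + 128.51 + 365.86 ≈ 555.36 mg.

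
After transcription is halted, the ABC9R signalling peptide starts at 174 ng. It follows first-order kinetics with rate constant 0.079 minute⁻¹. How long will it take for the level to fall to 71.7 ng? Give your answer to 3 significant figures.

t½ = ln 2 / λ = 0.69315 / 0.079 ≈ 8.774 minutes.
Fraction remaining = 71.7/174 ≈ 0.41207.
n = log₂(174/71.7) = ln(2.4268)/ln 2 ≈ 1.279 half-lives.
t = n × t½ = 1.279 × 8.774 ≈ 11.222 minutes.

11.2 minutes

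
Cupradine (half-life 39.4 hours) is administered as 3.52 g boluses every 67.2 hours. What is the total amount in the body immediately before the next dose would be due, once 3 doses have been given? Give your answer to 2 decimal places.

The 3 doses were given 201.6, 134.4, 67.2 hours ago.
Total = 3.52·(1/2)^(201.6/39.4) + 3.52·(1/2)^(134.4/39.4) + 3.52·(1/2)^(67.2/39.4)
      = 0.10145 + 0.33089 + 1.0792 ≈ 1.5116 g.

1.51 g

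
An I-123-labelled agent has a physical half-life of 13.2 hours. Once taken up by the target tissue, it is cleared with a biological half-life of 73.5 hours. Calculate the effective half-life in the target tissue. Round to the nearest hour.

1/t_eff = 1/t_phys + 1/t_biol = 1/13.2 + 1/73.5 = 0.089363 per hour.
t_eff = 13.2 × 73.5 / (13.2 + 73.5) ≈ 11.19 hours.

11 hours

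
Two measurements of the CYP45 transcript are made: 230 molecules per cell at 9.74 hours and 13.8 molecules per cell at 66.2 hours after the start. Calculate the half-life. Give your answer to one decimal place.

13.9 hours

Over Δt = 66.2 − 9.74 = 56.46 hours, the level fell by a factor of 230/13.8 ≈ 16.667.
n = log₂(16.667) ≈ 4.0589 half-lives, so t½ = 56.46/4.0589 ≈ 13.91 hours.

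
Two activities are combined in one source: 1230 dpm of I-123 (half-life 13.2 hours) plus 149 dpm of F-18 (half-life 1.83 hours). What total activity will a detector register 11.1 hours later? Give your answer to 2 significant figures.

690 dpm

I-123: 1230 × (1/2)^(11.1/13.2) = 1230 × (1/2)^0.84091 ≈ 686.7 dpm.
F-18: 149 × (1/2)^(11.1/1.83) = 149 × (1/2)^6.0656 ≈ 2.2247 dpm.
Total = 686.7 + 2.2247 ≈ 688.92 dpm.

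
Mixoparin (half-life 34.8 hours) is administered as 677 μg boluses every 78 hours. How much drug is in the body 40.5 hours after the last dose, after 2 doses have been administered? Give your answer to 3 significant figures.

366 μg

The 2 doses were given 118.5, 40.5 hours ago.
Total = 677·(1/2)^(118.5/34.8) + 677·(1/2)^(40.5/34.8)
      = 63.904 + 302.17 ≈ 366.07 μg.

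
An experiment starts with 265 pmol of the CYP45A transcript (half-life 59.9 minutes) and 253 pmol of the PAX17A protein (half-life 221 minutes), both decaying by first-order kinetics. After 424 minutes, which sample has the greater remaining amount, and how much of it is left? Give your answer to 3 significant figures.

PAX17A protein, 66.9 pmol

CYP45A transcript: 265 × (1/2)^7.0785 ≈ 1.9607 pmol.
PAX17A protein: 253 × (1/2)^1.9186 ≈ 66.924 pmol.
PAX17A protein has more remaining, at ≈ 66.924 pmol.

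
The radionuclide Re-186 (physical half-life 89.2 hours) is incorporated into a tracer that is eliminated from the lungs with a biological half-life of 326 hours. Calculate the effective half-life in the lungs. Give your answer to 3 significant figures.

1/t_eff = 1/t_phys + 1/t_biol = 1/89.2 + 1/326 = 0.014278 per hour.
t_eff = 89.2 × 326 / (89.2 + 326) ≈ 70.037 hours.

70.0 hours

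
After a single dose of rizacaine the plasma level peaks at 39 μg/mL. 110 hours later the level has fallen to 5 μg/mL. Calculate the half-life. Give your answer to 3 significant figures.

37.1 hours

A/A₀ = 5/39 ≈ 0.12821.
n = log₂(7.8) ≈ 2.9635 half-lives elapsed in 110 hours.
t½ = 110/2.9635 ≈ 37.119 hours.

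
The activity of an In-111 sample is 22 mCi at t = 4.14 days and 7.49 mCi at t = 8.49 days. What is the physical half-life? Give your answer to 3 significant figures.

2.80 days

Over Δt = 8.49 − 4.14 = 4.35 days, the level fell by a factor of 22/7.49 ≈ 2.9372.
n = log₂(2.9372) ≈ 1.5545 half-lives, so t½ = 4.35/1.5545 ≈ 2.7984 days.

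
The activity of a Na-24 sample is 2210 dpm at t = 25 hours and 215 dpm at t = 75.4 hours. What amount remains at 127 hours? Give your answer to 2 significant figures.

Over Δt = 75.4 − 25 = 50.4 hours, the level fell by a factor of 2210/215 ≈ 10.279.
n = log₂(10.279) ≈ 3.3616 half-lives, so t½ = 50.4/3.3616 ≈ 14.993 hours.
From t = 75.4 to t = 127: 215 × (1/2)^((127−75.4)/14.993) ≈ 19.787 dpm.

20 dpm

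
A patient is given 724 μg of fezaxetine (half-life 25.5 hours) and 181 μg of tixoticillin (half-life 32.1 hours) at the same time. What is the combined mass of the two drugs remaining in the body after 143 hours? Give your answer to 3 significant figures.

23.1 μg

fezaxetine: 724 × (1/2)^(143/25.5) = 724 × (1/2)^5.6078 ≈ 14.846 μg.
tixoticillin: 181 × (1/2)^(143/32.1) = 181 × (1/2)^4.4548 ≈ 8.2536 μg.
Total = 14.846 + 8.2536 ≈ 23.1 μg.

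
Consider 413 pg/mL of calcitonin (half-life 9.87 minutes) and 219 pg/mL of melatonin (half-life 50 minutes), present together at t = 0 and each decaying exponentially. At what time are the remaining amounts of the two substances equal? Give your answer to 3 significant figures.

11.3 minutes

Set 413·(1/2)^(t/9.87) = 219·(1/2)^(t/50).
Taking log₂: log₂(413/219) = t·(1/9.87 − 1/50).
log₂(1.8858) = 0.91521; 1/9.87 − 1/50 = 0.081317.
t = 0.91521 / 0.081317 ≈ 11.255 minutes.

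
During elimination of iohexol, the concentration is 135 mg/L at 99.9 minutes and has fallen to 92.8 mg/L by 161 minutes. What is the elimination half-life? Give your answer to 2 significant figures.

110 minutes

Over Δt = 161 − 99.9 = 61.1 minutes, the level fell by a factor of 135/92.8 ≈ 1.4547.
n = log₂(1.4547) ≈ 0.54076 half-lives, so t½ = 61.1/0.54076 ≈ 112.99 minutes.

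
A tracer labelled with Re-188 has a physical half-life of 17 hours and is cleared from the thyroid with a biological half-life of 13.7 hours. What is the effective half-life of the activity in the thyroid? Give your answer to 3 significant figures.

1/t_eff = 1/t_phys + 1/t_biol = 1/17 + 1/13.7 = 0.13182 per hour.
t_eff = 17 × 13.7 / (17 + 13.7) ≈ 7.5863 hours.

7.59 hours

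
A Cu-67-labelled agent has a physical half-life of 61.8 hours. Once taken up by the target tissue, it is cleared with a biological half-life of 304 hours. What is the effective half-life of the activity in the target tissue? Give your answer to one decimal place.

51.4 hours

1/t_eff = 1/t_phys + 1/t_biol = 1/61.8 + 1/304 = 0.019471 per hour.
t_eff = 61.8 × 304 / (61.8 + 304) ≈ 51.359 hours.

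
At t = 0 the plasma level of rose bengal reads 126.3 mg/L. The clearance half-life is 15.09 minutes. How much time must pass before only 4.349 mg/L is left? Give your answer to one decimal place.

73.3 minutes

Fraction remaining = 4.349/126.3 ≈ 0.034434.
n = log₂(126.3/4.349) = ln(29.041)/ln 2 ≈ 4.86 half-lives.
t = n × t½ = 4.86 × 15.09 ≈ 73.338 minutes.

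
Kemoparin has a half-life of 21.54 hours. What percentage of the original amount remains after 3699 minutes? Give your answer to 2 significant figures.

14%

3699 minutes = 61.65 hours.
n = 61.65/21.54 ≈ 2.8621 half-lives.
Fraction remaining = (1/2)^2.8621 ≈ 0.13754, i.e. 13.754%.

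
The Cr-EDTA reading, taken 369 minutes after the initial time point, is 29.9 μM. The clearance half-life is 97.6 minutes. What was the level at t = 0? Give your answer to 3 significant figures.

Number of half-lives elapsed: n = 369/97.6 ≈ 3.7807.
A₀ = A × 2^n = 29.9 × 2^3.7807 = 29.9 × 13.744 ≈ 410.95 μM.

411 μM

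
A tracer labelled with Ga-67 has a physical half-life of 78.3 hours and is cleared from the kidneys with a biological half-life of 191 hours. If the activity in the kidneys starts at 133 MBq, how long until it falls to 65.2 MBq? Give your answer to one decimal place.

57.1 hours

1/t_eff = 1/t_phys + 1/t_biol = 1/78.3 + 1/191 = 0.018007 per hour.
t_eff = 78.3 × 191 / (78.3 + 191) ≈ 55.534 hours.
n = log₂(133/65.2) ≈ 1.0285; t = 1.0285 × 55.534 ≈ 57.116 hours.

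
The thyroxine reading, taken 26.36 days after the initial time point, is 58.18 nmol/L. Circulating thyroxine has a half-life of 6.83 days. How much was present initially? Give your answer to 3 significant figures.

844 nmol/L

Number of half-lives elapsed: n = 26.36/6.83 ≈ 3.8594.
A₀ = A × 2^n = 58.18 × 2^3.8594 = 58.18 × 14.515 ≈ 844.47 nmol/L.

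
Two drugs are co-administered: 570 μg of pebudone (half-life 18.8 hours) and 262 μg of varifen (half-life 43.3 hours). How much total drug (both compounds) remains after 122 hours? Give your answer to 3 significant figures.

pebudone: 570 × (1/2)^(122/18.8) = 570 × (1/2)^6.4894 ≈ 6.3443 μg.
varifen: 262 × (1/2)^(122/43.3) = 262 × (1/2)^2.8176 ≈ 37.165 μg.
Total = 6.3443 + 37.165 ≈ 43.509 μg.

43.5 μg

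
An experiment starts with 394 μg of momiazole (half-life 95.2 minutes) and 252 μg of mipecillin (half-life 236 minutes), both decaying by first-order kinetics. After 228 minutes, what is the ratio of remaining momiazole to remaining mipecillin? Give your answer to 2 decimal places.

0.58

momiazole: 394 × (1/2)^(228/95.2) = 394 × (1/2)^2.395 ≈ 74.91 μg.
mipecillin: 252 × (1/2)^(228/236) = 252 × (1/2)^0.9661 ≈ 129 μg.
Ratio ≈ 74.91 / 129 ≈ 0.58072.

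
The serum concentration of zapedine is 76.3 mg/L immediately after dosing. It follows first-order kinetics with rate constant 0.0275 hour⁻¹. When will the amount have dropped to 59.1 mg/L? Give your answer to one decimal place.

t½ = ln 2 / λ = 0.69315 / 0.0275 ≈ 25.205 hours.
Fraction remaining = 59.1/76.3 ≈ 0.77457.
n = log₂(76.3/59.1) = ln(1.291)/ln 2 ≈ 0.36852 half-lives.
t = n × t½ = 0.36852 × 25.205 ≈ 9.2888 hours.

9.3 hours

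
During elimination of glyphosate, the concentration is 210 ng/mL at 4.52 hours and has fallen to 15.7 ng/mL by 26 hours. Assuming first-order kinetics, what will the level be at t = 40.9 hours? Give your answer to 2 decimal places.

Over Δt = 26 − 4.52 = 21.48 hours, the level fell by a factor of 210/15.7 ≈ 13.376.
n = log₂(13.376) ≈ 3.7416 half-lives, so t½ = 21.48/3.7416 ≈ 5.7409 hours.
From t = 26 to t = 40.9: 15.7 × (1/2)^((40.9−26)/5.7409) ≈ 2.5978 ng/mL.

2.60 ng/mL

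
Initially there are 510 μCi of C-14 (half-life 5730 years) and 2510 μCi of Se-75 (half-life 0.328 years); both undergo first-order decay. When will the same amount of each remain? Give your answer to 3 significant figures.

0.754 years

Set 510·(1/2)^(t/5730) = 2510·(1/2)^(t/0.328).
Taking log₂: log₂(510/2510) = t·(1/5730 − 1/0.328).
log₂(0.20319) = -2.2991; 1/5730 − 1/0.328 = -3.0486.
t = -2.2991 / -3.0486 ≈ 0.75415 years.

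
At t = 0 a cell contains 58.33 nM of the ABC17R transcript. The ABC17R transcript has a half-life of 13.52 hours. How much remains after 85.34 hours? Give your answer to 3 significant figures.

0.734 nM

Number of half-lives: n = 85.34/13.52 ≈ 6.3121.
Remaining = 58.33 × (1/2)^6.3121 = 58.33 × 0.012585 ≈ 0.73409 nM.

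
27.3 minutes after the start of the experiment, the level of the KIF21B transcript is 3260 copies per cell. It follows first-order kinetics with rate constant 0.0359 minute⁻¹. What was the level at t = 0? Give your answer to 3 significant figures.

8690 copies per cell

t½ = ln 2 / k = 0.69315 / 0.0359 ≈ 19.308 minutes.
Number of half-lives elapsed: n = 27.3/19.308 ≈ 1.4139.
A₀ = A × 2^n = 3260 × 2^1.4139 = 3260 × 2.6646 ≈ 8686.7 copies per cell.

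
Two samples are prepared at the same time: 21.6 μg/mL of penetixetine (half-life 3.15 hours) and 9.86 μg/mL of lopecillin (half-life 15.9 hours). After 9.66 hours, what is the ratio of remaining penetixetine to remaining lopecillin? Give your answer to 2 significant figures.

0.40

penetixetine: 21.6 × (1/2)^(9.66/3.15) = 21.6 × (1/2)^3.0667 ≈ 2.5781 μg/mL.
lopecillin: 9.86 × (1/2)^(9.66/15.9) = 9.86 × (1/2)^0.60755 ≈ 6.4712 μg/mL.
Ratio ≈ 2.5781 / 6.4712 ≈ 0.39839.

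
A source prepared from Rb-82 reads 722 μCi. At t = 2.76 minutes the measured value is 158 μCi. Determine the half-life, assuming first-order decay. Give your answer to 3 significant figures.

A/A₀ = 158/722 ≈ 0.21884.
n = log₂(4.5696) ≈ 2.1921 half-lives elapsed in 2.76 minutes.
t½ = 2.76/2.1921 ≈ 1.2591 minutes.

1.26 minutes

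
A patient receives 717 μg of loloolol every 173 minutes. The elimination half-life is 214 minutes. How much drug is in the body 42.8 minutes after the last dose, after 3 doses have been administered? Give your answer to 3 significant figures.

1180 μg

The 3 doses were given 388.8, 215.8, 42.8 minutes ago.
Total = 717·(1/2)^(388.8/214) + 717·(1/2)^(215.8/214) + 717·(1/2)^(42.8/214)
      = 203.52 + 356.42 + 624.18 ≈ 1184.1 μg.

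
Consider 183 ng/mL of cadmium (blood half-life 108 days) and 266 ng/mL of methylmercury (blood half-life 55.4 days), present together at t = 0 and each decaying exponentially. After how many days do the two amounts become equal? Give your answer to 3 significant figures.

Set 183·(1/2)^(t/108) = 266·(1/2)^(t/55.4).
Taking log₂: log₂(183/266) = t·(1/108 − 1/55.4).
log₂(0.68797) = -0.53958; 1/108 − 1/55.4 = -0.0087913.
t = -0.53958 / -0.0087913 ≈ 61.377 days.

61.4 days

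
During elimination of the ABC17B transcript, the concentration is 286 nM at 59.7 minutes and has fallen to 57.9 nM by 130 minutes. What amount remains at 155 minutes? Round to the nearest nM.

33 nM

Over Δt = 130 − 59.7 = 70.3 minutes, the level fell by a factor of 286/57.9 ≈ 4.9396.
n = log₂(4.9396) ≈ 2.3044 half-lives, so t½ = 70.3/2.3044 ≈ 30.507 minutes.
From t = 130 to t = 155: 57.9 × (1/2)^((155−130)/30.507) ≈ 32.809 nM.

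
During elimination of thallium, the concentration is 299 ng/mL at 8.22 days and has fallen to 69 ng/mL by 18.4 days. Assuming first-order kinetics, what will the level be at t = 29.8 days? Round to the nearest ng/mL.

13 ng/mL

Over Δt = 18.4 − 8.22 = 10.18 days, the level fell by a factor of 299/69 ≈ 4.3333.
n = log₂(4.3333) ≈ 2.1155 half-lives, so t½ = 10.18/2.1155 ≈ 4.8122 days.
From t = 18.4 to t = 29.8: 69 × (1/2)^((29.8−18.4)/4.8122) ≈ 13.357 ng/mL.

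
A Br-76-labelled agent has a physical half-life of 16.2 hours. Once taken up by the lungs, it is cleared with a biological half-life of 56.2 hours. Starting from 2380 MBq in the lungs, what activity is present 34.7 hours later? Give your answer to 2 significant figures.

350 MBq

1/t_eff = 1/t_phys + 1/t_biol = 1/16.2 + 1/56.2 = 0.079522 per hour.
t_eff = 16.2 × 56.2 / (16.2 + 56.2) ≈ 12.575 hours.
Remaining = 2380 × (1/2)^(34.7/12.575) = 2380 × (1/2)^2.7594 ≈ 351.49 MBq.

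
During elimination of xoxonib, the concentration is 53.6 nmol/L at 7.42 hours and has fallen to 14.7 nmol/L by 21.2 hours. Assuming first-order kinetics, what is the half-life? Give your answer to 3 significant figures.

7.38 hours

Over Δt = 21.2 − 7.42 = 13.78 hours, the level fell by a factor of 53.6/14.7 ≈ 3.6463.
n = log₂(3.6463) ≈ 1.8664 half-lives, so t½ = 13.78/1.8664 ≈ 7.3831 hours.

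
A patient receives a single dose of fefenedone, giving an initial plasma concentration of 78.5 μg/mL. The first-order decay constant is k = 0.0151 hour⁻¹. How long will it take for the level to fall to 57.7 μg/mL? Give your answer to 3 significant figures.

t½ = ln 2 / k = 0.69315 / 0.0151 ≈ 45.904 hours.
Fraction remaining = 57.7/78.5 ≈ 0.73503.
n = log₂(78.5/57.7) = ln(1.3605)/ln 2 ≈ 0.44412 half-lives.
t = n × t½ = 0.44412 × 45.904 ≈ 20.387 hours.

20.4 hours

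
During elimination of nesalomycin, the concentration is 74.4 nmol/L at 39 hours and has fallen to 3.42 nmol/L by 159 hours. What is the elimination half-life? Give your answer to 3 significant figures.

27.0 hours

Over Δt = 159 − 39 = 120 hours, the level fell by a factor of 74.4/3.42 ≈ 21.754.
n = log₂(21.754) ≈ 4.4432 half-lives, so t½ = 120/4.4432 ≈ 27.007 hours.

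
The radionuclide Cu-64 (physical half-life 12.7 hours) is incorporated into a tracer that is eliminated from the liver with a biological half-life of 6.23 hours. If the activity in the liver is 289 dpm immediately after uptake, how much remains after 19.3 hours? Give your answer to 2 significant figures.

1/t_eff = 1/t_phys + 1/t_biol = 1/12.7 + 1/6.23 = 0.23925 per hour.
t_eff = 12.7 × 6.23 / (12.7 + 6.23) ≈ 4.1797 hours.
Remaining = 289 × (1/2)^(19.3/4.1797) = 289 × (1/2)^4.6176 ≈ 11.772 dpm.

12 dpm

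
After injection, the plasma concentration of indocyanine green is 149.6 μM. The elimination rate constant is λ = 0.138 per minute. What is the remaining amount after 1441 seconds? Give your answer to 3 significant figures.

t½ = ln 2 / λ = 0.69315 / 0.138 ≈ 5.0228 minutes.
Convert the elapsed time: 1441 seconds = 24.0167 minutes.
Number of half-lives: n = 24.0167/5.0228 ≈ 4.7815.
Remaining = 149.6 × (1/2)^4.7815 = 149.6 × 0.036359 ≈ 5.4394 μM.

5.44 μM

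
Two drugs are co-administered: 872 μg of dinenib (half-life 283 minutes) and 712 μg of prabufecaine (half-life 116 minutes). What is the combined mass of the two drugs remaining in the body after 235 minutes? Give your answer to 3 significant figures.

dinenib: 872 × (1/2)^(235/283) = 872 × (1/2)^0.83039 ≈ 490.39 μg.
prabufecaine: 712 × (1/2)^(235/116) = 712 × (1/2)^2.0259 ≈ 174.84 μg.
Total = 490.39 + 174.84 ≈ 665.23 μg.

665 μg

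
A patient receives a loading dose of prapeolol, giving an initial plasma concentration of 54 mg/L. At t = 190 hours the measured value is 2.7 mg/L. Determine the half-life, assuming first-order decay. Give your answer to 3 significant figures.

44.0 hours

A/A₀ = 2.7/54 ≈ 0.05.
n = log₂(20) ≈ 4.3219 half-lives elapsed in 190 hours.
t½ = 190/4.3219 ≈ 43.962 hours.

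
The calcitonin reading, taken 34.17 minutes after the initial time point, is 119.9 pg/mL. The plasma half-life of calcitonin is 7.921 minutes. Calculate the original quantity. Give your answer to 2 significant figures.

2400 pg/mL

Number of half-lives elapsed: n = 34.17/7.921 ≈ 4.3138.
A₀ = A × 2^n = 119.9 × 2^4.3138 = 119.9 × 19.888 ≈ 2384.6 pg/mL.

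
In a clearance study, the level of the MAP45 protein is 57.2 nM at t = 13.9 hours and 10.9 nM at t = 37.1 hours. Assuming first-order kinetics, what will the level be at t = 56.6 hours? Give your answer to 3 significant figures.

2.71 nM

Over Δt = 37.1 − 13.9 = 23.2 hours, the level fell by a factor of 57.2/10.9 ≈ 5.2477.
n = log₂(5.2477) ≈ 2.3917 half-lives, so t½ = 23.2/2.3917 ≈ 9.7003 hours.
From t = 37.1 to t = 56.6: 10.9 × (1/2)^((56.6−37.1)/9.7003) ≈ 2.7057 nM.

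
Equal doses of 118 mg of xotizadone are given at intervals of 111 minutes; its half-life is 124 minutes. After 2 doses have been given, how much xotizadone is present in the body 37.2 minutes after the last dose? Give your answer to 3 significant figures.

The 2 doses were given 148.2, 37.2 minutes ago.
Total = 118·(1/2)^(148.2/124) + 118·(1/2)^(37.2/124)
      = 51.535 + 95.846 ≈ 147.38 mg.

147 mg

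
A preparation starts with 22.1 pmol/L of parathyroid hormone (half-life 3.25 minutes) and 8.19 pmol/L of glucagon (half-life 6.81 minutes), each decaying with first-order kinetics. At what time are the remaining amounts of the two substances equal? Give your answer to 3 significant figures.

Set 22.1·(1/2)^(t/3.25) = 8.19·(1/2)^(t/6.81).
Taking log₂: log₂(22.1/8.19) = t·(1/3.25 − 1/6.81).
log₂(2.6984) = 1.4321; 1/3.25 − 1/6.81 = 0.16085.
t = 1.4321 / 0.16085 ≈ 8.9034 minutes.

8.90 minutes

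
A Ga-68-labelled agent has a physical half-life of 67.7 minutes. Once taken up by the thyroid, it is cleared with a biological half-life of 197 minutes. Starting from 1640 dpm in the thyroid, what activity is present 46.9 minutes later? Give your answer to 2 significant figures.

860 dpm

1/t_eff = 1/t_phys + 1/t_biol = 1/67.7 + 1/197 = 0.019847 per minute.
t_eff = 67.7 × 197 / (67.7 + 197) ≈ 50.385 minutes.
Remaining = 1640 × (1/2)^(46.9/50.385) = 1640 × (1/2)^0.93083 ≈ 860.27 dpm.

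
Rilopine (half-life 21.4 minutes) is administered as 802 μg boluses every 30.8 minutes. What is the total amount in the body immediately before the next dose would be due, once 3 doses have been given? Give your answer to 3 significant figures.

The 3 doses were given 92.4, 61.6, 30.8 minutes ago.
Total = 802·(1/2)^(92.4/21.4) + 802·(1/2)^(61.6/21.4) + 802·(1/2)^(30.8/21.4)
      = 40.216 + 109.06 + 295.74 ≈ 445.02 μg.

445 μg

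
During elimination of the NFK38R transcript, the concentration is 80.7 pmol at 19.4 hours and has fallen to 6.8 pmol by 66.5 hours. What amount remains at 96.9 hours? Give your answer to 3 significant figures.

1.38 pmol

Over Δt = 66.5 − 19.4 = 47.1 hours, the level fell by a factor of 80.7/6.8 ≈ 11.868.
n = log₂(11.868) ≈ 3.569 half-lives, so t½ = 47.1/3.569 ≈ 13.197 hours.
From t = 66.5 to t = 96.9: 6.8 × (1/2)^((96.9−66.5)/13.197) ≈ 1.3775 pmol.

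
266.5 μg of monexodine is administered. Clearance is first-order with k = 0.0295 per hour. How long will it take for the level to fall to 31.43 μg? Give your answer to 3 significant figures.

72.5 hours

t½ = ln 2 / k = 0.69315 / 0.0295 ≈ 23.497 hours.
Fraction remaining = 31.43/266.5 ≈ 0.11794.
n = log₂(266.5/31.43) = ln(8.4792)/ln 2 ≈ 3.0839 half-lives.
t = n × t½ = 3.0839 × 23.497 ≈ 72.461 hours.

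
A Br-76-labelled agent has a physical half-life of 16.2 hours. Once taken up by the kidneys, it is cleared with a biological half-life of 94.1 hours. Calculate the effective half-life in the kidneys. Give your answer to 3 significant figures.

1/t_eff = 1/t_phys + 1/t_biol = 1/16.2 + 1/94.1 = 0.072355 per hour.
t_eff = 16.2 × 94.1 / (16.2 + 94.1) ≈ 13.821 hours.

13.8 hours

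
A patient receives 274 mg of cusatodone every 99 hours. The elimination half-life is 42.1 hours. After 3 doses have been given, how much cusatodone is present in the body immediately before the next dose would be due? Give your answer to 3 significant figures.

The 3 doses were given 297, 198, 99 hours ago.
Total = 274·(1/2)^(297/42.1) + 274·(1/2)^(198/42.1) + 274·(1/2)^(99/42.1)
      = 2.0611 + 10.519 + 53.687 ≈ 66.267 mg.

66.3 mg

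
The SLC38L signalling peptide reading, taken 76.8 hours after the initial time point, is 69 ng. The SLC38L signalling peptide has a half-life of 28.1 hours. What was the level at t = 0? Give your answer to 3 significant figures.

459 ng

Number of half-lives elapsed: n = 76.8/28.1 ≈ 2.7331.
A₀ = A × 2^n = 69 × 2^2.7331 = 69 × 6.6488 ≈ 458.77 ng.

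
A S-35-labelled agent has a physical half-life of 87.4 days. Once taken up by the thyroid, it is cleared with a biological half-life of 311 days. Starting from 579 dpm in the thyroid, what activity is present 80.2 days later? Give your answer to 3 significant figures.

1/t_eff = 1/t_phys + 1/t_biol = 1/87.4 + 1/311 = 0.014657 per day.
t_eff = 87.4 × 311 / (87.4 + 311) ≈ 68.226 days.
Remaining = 579 × (1/2)^(80.2/68.226) = 579 × (1/2)^1.1755 ≈ 256.34 dpm.

256 dpm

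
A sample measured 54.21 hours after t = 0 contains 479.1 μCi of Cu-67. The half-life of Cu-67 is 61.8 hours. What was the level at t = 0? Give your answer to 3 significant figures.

Number of half-lives elapsed: n = 54.21/61.8 ≈ 0.87718.
A₀ = A × 2^n = 479.1 × 2^0.87718 = 479.1 × 1.8368 ≈ 880 μCi.

880 μCi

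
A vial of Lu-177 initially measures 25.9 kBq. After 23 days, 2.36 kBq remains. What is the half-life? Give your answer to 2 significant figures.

6.7 days

A/A₀ = 2.36/25.9 ≈ 0.09112.
n = log₂(10.975) ≈ 3.4561 half-lives elapsed in 23 days.
t½ = 23/3.4561 ≈ 6.6549 days.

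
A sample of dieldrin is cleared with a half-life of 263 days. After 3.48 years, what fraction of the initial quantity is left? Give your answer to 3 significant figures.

0.0352

3.48 years = 1270.2 days.
n = 1270.2/263 ≈ 4.8297 half-lives.
Fraction remaining = (1/2)^4.8297 ≈ 0.035166.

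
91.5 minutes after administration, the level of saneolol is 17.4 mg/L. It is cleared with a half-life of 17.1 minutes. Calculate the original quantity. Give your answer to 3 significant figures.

Number of half-lives elapsed: n = 91.5/17.1 ≈ 5.3509.
A₀ = A × 2^n = 17.4 × 2^5.3509 = 17.4 × 40.811 ≈ 710.11 mg/L.

710 mg/L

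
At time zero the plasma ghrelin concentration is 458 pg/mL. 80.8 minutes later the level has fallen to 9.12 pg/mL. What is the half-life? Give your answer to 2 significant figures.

A/A₀ = 9.12/458 ≈ 0.019913.
n = log₂(50.219) ≈ 5.6502 half-lives elapsed in 80.8 minutes.
t½ = 80.8/5.6502 ≈ 14.3 minutes.

14 minutes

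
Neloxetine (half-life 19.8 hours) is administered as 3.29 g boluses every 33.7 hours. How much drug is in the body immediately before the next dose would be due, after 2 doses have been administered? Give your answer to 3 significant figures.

1.32 g

The 2 doses were given 67.4, 33.7 hours ago.
Total = 3.29·(1/2)^(67.4/19.8) + 3.29·(1/2)^(33.7/19.8)
      = 0.3108 + 1.0112 ≈ 1.322 g.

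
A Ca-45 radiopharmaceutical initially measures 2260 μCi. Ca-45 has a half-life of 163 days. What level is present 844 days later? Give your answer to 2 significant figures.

62 μCi

Number of half-lives: n = 844/163 ≈ 5.1779.
Remaining = 2260 × (1/2)^5.1779 = 2260 × 0.027624 ≈ 62.431 μCi.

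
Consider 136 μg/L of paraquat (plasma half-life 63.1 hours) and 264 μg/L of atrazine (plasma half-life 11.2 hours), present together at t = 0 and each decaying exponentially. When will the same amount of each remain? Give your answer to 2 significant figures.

13 hours

Set 136·(1/2)^(t/63.1) = 264·(1/2)^(t/11.2).
Taking log₂: log₂(136/264) = t·(1/63.1 − 1/11.2).
log₂(0.51515) = -0.95693; 1/63.1 − 1/11.2 = -0.073438.
t = -0.95693 / -0.073438 ≈ 13.03 hours.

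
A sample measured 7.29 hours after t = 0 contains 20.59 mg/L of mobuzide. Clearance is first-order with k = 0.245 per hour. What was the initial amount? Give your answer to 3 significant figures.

123 mg/L

t½ = ln 2 / k = 0.69315 / 0.245 ≈ 2.8292 hours.
Number of half-lives elapsed: n = 7.29/2.8292 ≈ 2.5767.
A₀ = A × 2^n = 20.59 × 2^2.5767 = 20.59 × 5.9658 ≈ 122.84 mg/L.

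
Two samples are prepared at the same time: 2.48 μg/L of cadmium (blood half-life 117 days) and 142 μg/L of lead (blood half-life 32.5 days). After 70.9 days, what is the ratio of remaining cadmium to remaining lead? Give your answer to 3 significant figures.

0.0521

cadmium: 2.48 × (1/2)^(70.9/117) = 2.48 × (1/2)^0.60598 ≈ 1.6294 μg/L.
lead: 142 × (1/2)^(70.9/32.5) = 142 × (1/2)^2.1815 ≈ 31.303 μg/L.
Ratio ≈ 1.6294 / 31.303 ≈ 0.052054.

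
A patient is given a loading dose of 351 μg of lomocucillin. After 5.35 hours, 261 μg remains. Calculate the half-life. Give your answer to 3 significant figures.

A/A₀ = 261/351 ≈ 0.74359.
n = log₂(1.3448) ≈ 0.42742 half-lives elapsed in 5.35 hours.
t½ = 5.35/0.42742 ≈ 12.517 hours.

12.5 hours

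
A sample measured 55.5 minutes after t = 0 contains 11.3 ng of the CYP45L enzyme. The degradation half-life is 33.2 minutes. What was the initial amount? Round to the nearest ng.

36 ng

Number of half-lives elapsed: n = 55.5/33.2 ≈ 1.6717.
A₀ = A × 2^n = 11.3 × 2^1.6717 = 11.3 × 3.1859 ≈ 36 ng.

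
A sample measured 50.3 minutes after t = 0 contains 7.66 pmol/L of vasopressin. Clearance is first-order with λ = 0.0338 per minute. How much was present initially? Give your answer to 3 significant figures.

41.9 pmol/L

t½ = ln 2 / λ = 0.69315 / 0.0338 ≈ 20.507 minutes.
Number of half-lives elapsed: n = 50.3/20.507 ≈ 2.4528.
A₀ = A × 2^n = 7.66 × 2^2.4528 = 7.66 × 5.4747 ≈ 41.936 pmol/L.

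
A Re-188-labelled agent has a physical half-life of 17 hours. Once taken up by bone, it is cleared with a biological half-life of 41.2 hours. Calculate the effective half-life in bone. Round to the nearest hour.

12 hours

1/t_eff = 1/t_phys + 1/t_biol = 1/17 + 1/41.2 = 0.083095 per hour.
t_eff = 17 × 41.2 / (17 + 41.2) ≈ 12.034 hours.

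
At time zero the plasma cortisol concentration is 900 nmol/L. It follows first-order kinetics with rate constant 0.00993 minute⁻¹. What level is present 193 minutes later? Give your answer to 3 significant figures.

t½ = ln 2 / λ = 0.69315 / 0.00993 ≈ 69.803 minutes.
Number of half-lives: n = 193/69.803 ≈ 2.7649.
Remaining = 900 × (1/2)^2.7649 = 900 × 0.14712 ≈ 132.41 nmol/L.

132 nmol/L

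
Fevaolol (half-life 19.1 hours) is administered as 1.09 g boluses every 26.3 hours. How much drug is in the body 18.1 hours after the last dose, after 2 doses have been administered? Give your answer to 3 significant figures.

0.783 g

The 2 doses were given 44.4, 18.1 hours ago.
Total = 1.09·(1/2)^(44.4/19.1) + 1.09·(1/2)^(18.1/19.1)
      = 0.2176 + 0.56514 ≈ 0.78274 g.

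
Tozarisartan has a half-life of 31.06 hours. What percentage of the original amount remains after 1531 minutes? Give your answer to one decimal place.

1531 minutes = 25.5167 hours.
n = 25.5167/31.06 ≈ 0.82153 half-lives.
Fraction remaining = (1/2)^0.82153 ≈ 0.56584, i.e. 56.584%.

56.6%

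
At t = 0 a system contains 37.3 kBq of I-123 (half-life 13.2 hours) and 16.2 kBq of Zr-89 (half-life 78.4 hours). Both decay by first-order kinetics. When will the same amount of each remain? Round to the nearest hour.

Set 37.3·(1/2)^(t/13.2) = 16.2·(1/2)^(t/78.4).
Taking log₂: log₂(37.3/16.2) = t·(1/13.2 − 1/78.4).
log₂(2.3025) = 1.2032; 1/13.2 − 1/78.4 = 0.063002.
t = 1.2032 / 0.063002 ≈ 19.097 hours.

19 hours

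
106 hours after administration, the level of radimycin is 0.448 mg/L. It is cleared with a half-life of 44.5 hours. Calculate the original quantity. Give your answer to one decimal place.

2.3 mg/L

Number of half-lives elapsed: n = 106/44.5 ≈ 2.382.
A₀ = A × 2^n = 0.448 × 2^2.382 = 0.448 × 5.2127 ≈ 2.3353 mg/L.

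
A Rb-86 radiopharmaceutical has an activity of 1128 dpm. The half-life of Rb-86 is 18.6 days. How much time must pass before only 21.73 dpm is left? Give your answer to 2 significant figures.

110 days

Fraction remaining = 21.73/1128 ≈ 0.019264.
n = log₂(1128/21.73) = ln(51.91)/ln 2 ≈ 5.6979 half-lives.
t = n × t½ = 5.6979 × 18.6 ≈ 105.98 days.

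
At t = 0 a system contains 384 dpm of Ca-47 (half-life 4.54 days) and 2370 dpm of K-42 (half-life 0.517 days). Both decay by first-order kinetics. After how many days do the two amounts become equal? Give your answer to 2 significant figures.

1.5 days

Set 384·(1/2)^(t/4.54) = 2370·(1/2)^(t/0.517).
Taking log₂: log₂(384/2370) = t·(1/4.54 − 1/0.517).
log₂(0.16203) = -2.6257; 1/4.54 − 1/0.517 = -1.714.
t = -2.6257 / -1.714 ≈ 1.5319 days.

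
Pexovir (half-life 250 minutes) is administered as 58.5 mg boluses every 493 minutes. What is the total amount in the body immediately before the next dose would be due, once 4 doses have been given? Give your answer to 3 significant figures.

19.9 mg

The 4 doses were given 1972, 1479, 986, 493 minutes ago.
Total = 58.5·(1/2)^(1972/250) + 58.5·(1/2)^(1479/250) + 58.5·(1/2)^(986/250) + 58.5·(1/2)^(493/250)
      = 0.24696 + 0.96886 + 3.801 + 14.912 ≈ 19.928 mg.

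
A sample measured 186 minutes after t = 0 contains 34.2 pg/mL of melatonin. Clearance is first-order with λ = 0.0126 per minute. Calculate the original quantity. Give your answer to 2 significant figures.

360 pg/mL

t½ = ln 2 / λ = 0.69315 / 0.0126 ≈ 55.012 minutes.
Number of half-lives elapsed: n = 186/55.012 ≈ 3.3811.
A₀ = A × 2^n = 34.2 × 2^3.3811 = 34.2 × 10.419 ≈ 356.32 pg/mL.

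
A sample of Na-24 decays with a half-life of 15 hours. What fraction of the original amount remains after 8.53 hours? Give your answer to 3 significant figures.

0.674

n = 8.53/15 ≈ 0.56867 half-lives.
Fraction remaining = (1/2)^0.56867 ≈ 0.67424.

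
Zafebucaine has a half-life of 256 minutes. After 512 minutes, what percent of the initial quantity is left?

25%

n = 512/256 ≈ 2 half-lives.
Fraction remaining = (1/2)^2 ≈ 0.25, i.e. 25%.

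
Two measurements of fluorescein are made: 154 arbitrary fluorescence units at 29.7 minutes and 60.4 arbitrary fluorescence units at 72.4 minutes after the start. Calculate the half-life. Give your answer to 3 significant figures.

Over Δt = 72.4 − 29.7 = 42.7 minutes, the level fell by a factor of 154/60.4 ≈ 2.5497.
n = log₂(2.5497) ≈ 1.3503 half-lives, so t½ = 42.7/1.3503 ≈ 31.622 minutes.

31.6 minutes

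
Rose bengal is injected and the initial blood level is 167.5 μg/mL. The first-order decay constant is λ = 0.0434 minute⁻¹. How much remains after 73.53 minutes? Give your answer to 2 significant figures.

6.9 μg/mL

t½ = ln 2 / λ = 0.69315 / 0.0434 ≈ 15.971 minutes.
Number of half-lives: n = 73.53/15.971 ≈ 4.6039.
Remaining = 167.5 × (1/2)^4.6039 = 167.5 × 0.041122 ≈ 6.888 μg/mL.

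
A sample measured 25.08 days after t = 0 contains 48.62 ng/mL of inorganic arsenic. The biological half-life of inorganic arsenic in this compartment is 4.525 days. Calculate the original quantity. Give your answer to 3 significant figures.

2270 ng/mL

Number of half-lives elapsed: n = 25.08/4.525 ≈ 5.5425.
A₀ = A × 2^n = 48.62 × 2^5.5425 = 48.62 × 46.609 ≈ 2266.1 ng/mL.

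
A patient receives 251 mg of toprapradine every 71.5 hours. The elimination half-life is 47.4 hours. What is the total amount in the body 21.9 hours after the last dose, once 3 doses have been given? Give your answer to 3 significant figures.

The 3 doses were given 164.9, 93.4, 21.9 hours ago.
Total = 251·(1/2)^(164.9/47.4) + 251·(1/2)^(93.4/47.4) + 251·(1/2)^(21.9/47.4)
      = 22.512 + 64.048 + 182.22 ≈ 268.78 mg.

269 mg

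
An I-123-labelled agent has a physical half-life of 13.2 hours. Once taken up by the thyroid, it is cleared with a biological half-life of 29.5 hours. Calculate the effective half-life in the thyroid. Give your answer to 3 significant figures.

9.12 hours

1/t_eff = 1/t_phys + 1/t_biol = 1/13.2 + 1/29.5 = 0.10966 per hour.
t_eff = 13.2 × 29.5 / (13.2 + 29.5) ≈ 9.1194 hours.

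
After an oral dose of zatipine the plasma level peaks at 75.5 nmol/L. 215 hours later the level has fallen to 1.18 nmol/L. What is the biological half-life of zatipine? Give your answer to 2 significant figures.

A/A₀ = 1.18/75.5 ≈ 0.015629.
n = log₂(63.983) ≈ 5.9996 half-lives elapsed in 215 hours.
t½ = 215/5.9996 ≈ 35.836 hours.

36 hours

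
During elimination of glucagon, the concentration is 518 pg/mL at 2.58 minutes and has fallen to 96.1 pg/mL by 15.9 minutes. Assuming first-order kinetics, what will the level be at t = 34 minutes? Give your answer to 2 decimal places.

Over Δt = 15.9 − 2.58 = 13.32 minutes, the level fell by a factor of 518/96.1 ≈ 5.3902.
n = log₂(5.3902) ≈ 2.4303 half-lives, so t½ = 13.32/2.4303 ≈ 5.4807 minutes.
From t = 15.9 to t = 34: 96.1 × (1/2)^((34−15.9)/5.4807) ≈ 9.7403 pg/mL.

9.74 pg/mL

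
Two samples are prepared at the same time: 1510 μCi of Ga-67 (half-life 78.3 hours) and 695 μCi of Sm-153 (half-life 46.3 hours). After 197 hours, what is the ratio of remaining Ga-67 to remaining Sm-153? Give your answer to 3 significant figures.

Ga-67: 1510 × (1/2)^(197/78.3) = 1510 × (1/2)^2.516 ≈ 264 μCi.
Sm-153: 695 × (1/2)^(197/46.3) = 695 × (1/2)^4.2549 ≈ 36.404 μCi.
Ratio ≈ 264 / 36.404 ≈ 7.2519.

7.25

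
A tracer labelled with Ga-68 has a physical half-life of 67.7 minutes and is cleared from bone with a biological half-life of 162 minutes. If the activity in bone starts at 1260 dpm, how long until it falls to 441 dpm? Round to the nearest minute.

72 minutes

1/t_eff = 1/t_phys + 1/t_biol = 1/67.7 + 1/162 = 0.020944 per minute.
t_eff = 67.7 × 162 / (67.7 + 162) ≈ 47.747 minutes.
n = log₂(1260/441) ≈ 1.5146; t = 1.5146 × 47.747 ≈ 72.316 minutes.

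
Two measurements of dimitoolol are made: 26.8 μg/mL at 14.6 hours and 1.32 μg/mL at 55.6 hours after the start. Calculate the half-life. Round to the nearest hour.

Over Δt = 55.6 − 14.6 = 41 hours, the level fell by a factor of 26.8/1.32 ≈ 20.303.
n = log₂(20.303) ≈ 4.3436 half-lives, so t½ = 41/4.3436 ≈ 9.4391 hours.

9 hours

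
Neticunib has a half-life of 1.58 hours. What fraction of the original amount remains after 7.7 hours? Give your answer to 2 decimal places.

n = 7.7/1.58 ≈ 4.8734 half-lives.
Fraction remaining = (1/2)^4.8734 ≈ 0.034116.

0.03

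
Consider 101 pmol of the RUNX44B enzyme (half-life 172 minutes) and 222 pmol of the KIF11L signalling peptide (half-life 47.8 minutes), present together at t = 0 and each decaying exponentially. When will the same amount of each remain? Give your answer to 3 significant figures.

75.2 minutes

Set 101·(1/2)^(t/172) = 222·(1/2)^(t/47.8).
Taking log₂: log₂(101/222) = t·(1/172 − 1/47.8).
log₂(0.45495) = -1.1362; 1/172 − 1/47.8 = -0.015107.
t = -1.1362 / -0.015107 ≈ 75.213 minutes.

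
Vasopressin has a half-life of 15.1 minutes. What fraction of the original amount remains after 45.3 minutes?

0.125

n = 45.3/15.1 ≈ 3 half-lives.
Fraction remaining = (1/2)^3 ≈ 0.125.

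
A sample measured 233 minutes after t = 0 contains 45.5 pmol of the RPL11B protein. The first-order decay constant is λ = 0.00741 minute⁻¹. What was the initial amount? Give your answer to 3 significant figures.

256 pmol

t½ = ln 2 / λ = 0.69315 / 0.00741 ≈ 93.542 minutes.
Number of half-lives elapsed: n = 233/93.542 ≈ 2.4909.
A₀ = A × 2^n = 45.5 × 2^2.4909 = 45.5 × 5.6211 ≈ 255.76 pmol.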